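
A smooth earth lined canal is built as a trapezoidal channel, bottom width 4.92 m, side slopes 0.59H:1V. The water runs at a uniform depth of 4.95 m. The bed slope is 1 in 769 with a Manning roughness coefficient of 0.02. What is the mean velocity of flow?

With bottom width b = 4.92 m and side slope z = 0.59: A = (b + zy)y = (4.92 + 0.59×4.95)×4.95 = 38.81 m²; P = b + 2y√(1+z²) = 4.92 + 2×4.95×1.161 = 16.41 m.
Hydraulic radius R = A/P = 38.81/16.41 = 2.364 m.
From Manning's equation, V = (1/n) R^(2/3) S^(1/2) = (1/0.02) × 2.364^(2/3) × 0.0013^(1/2) = 3.2 m/s.

V = 3.2 m/s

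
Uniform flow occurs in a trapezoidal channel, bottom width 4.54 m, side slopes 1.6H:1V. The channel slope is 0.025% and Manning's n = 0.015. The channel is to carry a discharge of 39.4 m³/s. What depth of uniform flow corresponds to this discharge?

y_n = 2.87 m

Manning's equation rearranged: A R^(2/3) = nQ / (1·√S) = 0.015 × 39.4 / (√0.00025) = 37.38.
Try y = 3.3 m: A R^(2/3) = 49.83 — high.
Try y = 2.47 m: A R^(2/3) = 27.65 — low.
Try y = 2.87 m: A R^(2/3) = 37.41 — close enough.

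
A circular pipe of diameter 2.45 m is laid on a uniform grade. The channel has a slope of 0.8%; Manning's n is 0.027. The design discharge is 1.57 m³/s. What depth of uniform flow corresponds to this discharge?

y_n = 0.618 m

Manning's equation rearranged: A R^(2/3) = nQ / (1·√S) = 0.027 × 1.57 / (√0.008) = 0.4739.
Try y = 0.495 m: A R^(2/3) = 0.3039 — low.
Try y = 0.671 m: A R^(2/3) = 0.5575 — high.
Try y = 0.618 m: A R^(2/3) = 0.4741 — matches.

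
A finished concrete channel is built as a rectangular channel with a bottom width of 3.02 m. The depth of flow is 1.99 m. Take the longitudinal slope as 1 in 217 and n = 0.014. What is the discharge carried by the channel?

Q = 26.3 m³/s

Flow area A = b·y = 3.02 × 1.99 = 6.01 m². Wetted perimeter P = b + 2y = 3.02 + 2×1.99 = 7 m.
Hydraulic radius R = A/P = 6.01/7 = 0.8585 m.
Manning's equation: Q = (1/n) A R^(2/3) S^(1/2) = (1/0.014) × 6.01 × 0.8585^(2/3) × 0.004608^(1/2) = 26.3 m³/s.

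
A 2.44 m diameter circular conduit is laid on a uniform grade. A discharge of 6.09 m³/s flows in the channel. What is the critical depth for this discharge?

At critical depth, Q² T / (g A³) = 1, i.e. A³/T = Q²/g = 6.09²/9.81 = 3.781.
At y = 0.858 m: A³/T = 1.357 — low.
At y = 1.37 m: A³/T = 8.156 — high.
At y = 1.12 m: A³/T = 3.777 — close enough.

y_c = 1.12 m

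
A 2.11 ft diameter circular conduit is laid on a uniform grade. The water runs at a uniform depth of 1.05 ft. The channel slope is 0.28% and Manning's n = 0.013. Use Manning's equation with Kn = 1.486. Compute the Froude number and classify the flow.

For a circular section of diameter D = 2.11 ft at depth y = 1.05 ft, the central angle is θ = 2 arccos(1 − 2y/D) = 3.132 rad. Then A = (D²/8)(θ − sin θ) = 1.738 ft² and P = Dθ/2 = 3.304 ft.
Hydraulic radius R = A/P = 1.738/3.304 = 0.5259 ft.
V = (1.486/n) R^(2/3) √S = (1.486/0.013) × 0.5259^(2/3) × √0.0028 = 3.941 ft/s. Hydraulic depth D_h = A/T = 1.738/2.11 = 0.8236 ft.
Froude number Fr = V/√(g·D_h) = 3.941/√(32.2×0.8236) = 0.765, which is less than 1, so the flow is subcritical.

subcritical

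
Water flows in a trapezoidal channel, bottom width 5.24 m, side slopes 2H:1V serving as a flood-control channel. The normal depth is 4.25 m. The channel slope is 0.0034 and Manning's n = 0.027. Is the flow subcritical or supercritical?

With bottom width b = 5.24 m and side slope z = 2: A = (b + zy)y = (5.24 + 2×4.25)×4.25 = 58.4 m²; P = b + 2y√(1+z²) = 5.24 + 2×4.25×2.236 = 24.25 m.
Hydraulic radius R = A/P = 58.4/24.25 = 2.408 m.
V = (1/n) R^(2/3) √S = (1/0.027) × 2.408^(2/3) × √0.0034 = 3.88 m/s. Hydraulic depth D_h = A/T = 58.4/22.24 = 2.626 m.
Froude number Fr = V/√(g·D_h) = 3.88/√(9.81×2.626) = 0.765, which is less than 1, so the flow is subcritical.

subcritical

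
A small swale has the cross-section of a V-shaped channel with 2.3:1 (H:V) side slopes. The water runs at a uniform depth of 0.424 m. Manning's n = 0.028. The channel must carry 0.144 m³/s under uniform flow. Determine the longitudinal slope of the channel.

For a triangular section with side slope z = 2.3: A = zy² = 2.3×0.424² = 0.4135 m²; P = 2y√(1+z²) = 2×0.424×2.508 = 2.127 m.
Hydraulic radius R = A/P = 0.4135/2.127 = 0.1944 m.
From Manning's equation, S = [nQ / (1 A R^(2/3))]² = [0.028 × 0.144 / (1 × 0.4135 × 0.1944^(2/3))]² = 0.000844.

S = 0.000844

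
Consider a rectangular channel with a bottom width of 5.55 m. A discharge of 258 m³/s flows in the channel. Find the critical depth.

For a rectangular channel, critical depth y_c = (q²/g)^(1/3) where q = Q/b = 258/5.55 = 46.49 m²/s.
So y_c = (46.49²/9.81)^(1/3) = 6.04 m.

y_c = 6.04 m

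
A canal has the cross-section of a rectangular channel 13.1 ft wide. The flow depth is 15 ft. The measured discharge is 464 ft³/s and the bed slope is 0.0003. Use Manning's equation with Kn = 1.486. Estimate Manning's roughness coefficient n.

Flow area A = b·y = 13.1 × 15 = 196.5 ft². Wetted perimeter P = b + 2y = 13.1 + 2×15 = 43.1 ft.
Hydraulic radius R = A/P = 196.5/43.1 = 4.559 ft.
Rearranging Manning's equation: n = (1.486/Q) A R^(2/3) S^(1/2) = (1.486/464) × 196.5 × 4.559^(2/3) × √0.0003 = 0.03.

n = 0.03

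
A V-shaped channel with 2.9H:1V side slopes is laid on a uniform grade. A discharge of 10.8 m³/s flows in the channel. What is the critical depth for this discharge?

y_c = 1.23 m

At critical depth, Q² T / (g A³) = 1, i.e. A³/T = Q²/g = 10.8²/9.81 = 11.89.
Trying y = 1.05 m: A³/T = 5.367 — short.
Trying y = 1.52 m: A³/T = 34.12 — over.
Trying y = 1.23 m: A³/T = 11.84 — matches.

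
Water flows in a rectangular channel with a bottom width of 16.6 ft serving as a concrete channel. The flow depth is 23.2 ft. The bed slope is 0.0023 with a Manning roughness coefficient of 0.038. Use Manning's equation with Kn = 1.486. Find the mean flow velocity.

V = 6.27 ft/s

Flow area A = b·y = 16.6 × 23.2 = 385.1 ft². Wetted perimeter P = b + 2y = 16.6 + 2×23.2 = 63 ft.
Hydraulic radius R = A/P = 385.1/63 = 6.113 ft.
From Manning's equation, V = (1.486/n) R^(2/3) S^(1/2) = (1.486/0.038) × 6.113^(2/3) × 0.0023^(1/2) = 6.27 ft/s.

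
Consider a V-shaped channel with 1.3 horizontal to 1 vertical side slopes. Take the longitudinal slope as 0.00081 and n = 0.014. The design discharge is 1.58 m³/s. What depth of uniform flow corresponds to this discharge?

Manning's equation rearranged: A R^(2/3) = nQ / (1·√S) = 0.014 × 1.58 / (√0.00081) = 0.7772.
Try y = 0.814 m: A R^(2/3) = 0.4052 — too small.
Try y = 1.13 m: A R^(2/3) = 0.9717 — too large.
Try y = 1.04 m: A R^(2/3) = 0.7787 — close enough.

y_n = 1.04 m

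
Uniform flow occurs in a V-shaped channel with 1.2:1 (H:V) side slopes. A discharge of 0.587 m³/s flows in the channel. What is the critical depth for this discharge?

y_c = 0.547 m

At critical depth, Q² T / (g A³) = 1, i.e. A³/T = Q²/g = 0.587²/9.81 = 0.03512.
At y = 0.425 m: A³/T = 0.009983 — short.
At y = 0.624 m: A³/T = 0.06812 — over.
At y = 0.547 m: A³/T = 0.03526 — matches.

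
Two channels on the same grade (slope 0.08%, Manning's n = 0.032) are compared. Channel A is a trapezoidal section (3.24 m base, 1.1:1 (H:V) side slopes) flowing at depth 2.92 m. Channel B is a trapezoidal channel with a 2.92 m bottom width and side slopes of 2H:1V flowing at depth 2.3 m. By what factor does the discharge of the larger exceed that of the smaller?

1.23

Channel A: With bottom width b = 3.24 m and side slope z = 1.1: A = (b + zy)y = (3.24 + 1.1×2.92)×2.92 = 18.84 m²; P = b + 2y√(1+z²) = 3.24 + 2×2.92×1.487 = 11.92 m. Hydraulic radius R = A/P = 18.84/11.92 = 1.58 m. Q_A = (1/0.032)·18.84·1.58^(2/3)·√0.0008 = 22.59 m³/s.
Channel B: With bottom width b = 2.92 m and side slope z = 2: A = (b + zy)y = (2.92 + 2×2.3)×2.3 = 17.3 m²; P = b + 2y√(1+z²) = 2.92 + 2×2.3×2.236 = 13.21 m. Hydraulic radius R = A/P = 17.3/13.21 = 1.31 m. Q_B = (1/0.032)·17.3·1.31^(2/3)·√0.0008 = 18.3 m³/s.
The larger discharge is 22.59 m³/s and the smaller is 18.3 m³/s; the ratio is 1.23.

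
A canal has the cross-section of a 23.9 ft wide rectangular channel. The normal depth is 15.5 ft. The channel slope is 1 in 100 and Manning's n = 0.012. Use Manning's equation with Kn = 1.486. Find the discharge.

Flow area A = b·y = 23.9 × 15.5 = 370.4 ft². Wetted perimeter P = b + 2y = 23.9 + 2×15.5 = 54.9 ft.
Hydraulic radius R = A/P = 370.4/54.9 = 6.748 ft.
Manning's equation: Q = (1.486/n) A R^(2/3) S^(1/2) = (1.486/0.012) × 370.4 × 6.748^(2/3) × 0.01^(1/2) = 16400 ft³/s.

Q = 16400 ft³/s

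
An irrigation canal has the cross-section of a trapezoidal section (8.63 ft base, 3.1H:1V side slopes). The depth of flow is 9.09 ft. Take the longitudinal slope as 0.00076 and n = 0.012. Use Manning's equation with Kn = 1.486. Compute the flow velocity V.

With bottom width b = 8.63 ft and side slope z = 3.1: A = (b + zy)y = (8.63 + 3.1×9.09)×9.09 = 334.6 ft²; P = b + 2y√(1+z²) = 8.63 + 2×9.09×3.257 = 67.85 ft.
Hydraulic radius R = A/P = 334.6/67.85 = 4.932 ft.
From Manning's equation, V = (1.486/n) R^(2/3) S^(1/2) = (1.486/0.012) × 4.932^(2/3) × 0.00076^(1/2) = 9.89 ft/s.

V = 9.89 ft/s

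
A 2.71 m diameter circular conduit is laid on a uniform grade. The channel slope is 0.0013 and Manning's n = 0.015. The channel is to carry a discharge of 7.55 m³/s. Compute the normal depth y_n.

Manning's equation rearranged: A R^(2/3) = nQ / (1·√S) = 0.015 × 7.55 / (√0.0013) = 3.141.
Try y = 1.83 m: A R^(2/3) = 3.55 — high.
Try y = 1.68 m: A R^(2/3) = 3.141 — matches.

y_n = 1.68 m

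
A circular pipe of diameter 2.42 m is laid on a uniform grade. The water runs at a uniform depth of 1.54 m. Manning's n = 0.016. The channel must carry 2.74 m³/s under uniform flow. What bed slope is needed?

For a circular section of diameter D = 2.42 m at depth y = 1.54 m, the central angle is θ = 2 arccos(1 − 2y/D) = 3.694 rad. Then A = (D²/8)(θ − sin θ) = 3.088 m² and P = Dθ/2 = 4.47 m.
Hydraulic radius R = A/P = 3.088/4.47 = 0.6909 m.
From Manning's equation, S = [nQ / (1 A R^(2/3))]² = [0.016 × 2.74 / (1 × 3.088 × 0.6909^(2/3))]² = 0.00033.

S = 0.00033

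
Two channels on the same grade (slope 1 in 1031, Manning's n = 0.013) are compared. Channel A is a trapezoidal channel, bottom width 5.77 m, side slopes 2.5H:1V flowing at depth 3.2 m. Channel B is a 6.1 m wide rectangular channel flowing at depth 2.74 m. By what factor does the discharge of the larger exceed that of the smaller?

Channel A: With bottom width b = 5.77 m and side slope z = 2.5: A = (b + zy)y = (5.77 + 2.5×3.2)×3.2 = 44.06 m²; P = b + 2y√(1+z²) = 5.77 + 2×3.2×2.693 = 23 m. Hydraulic radius R = A/P = 44.06/23 = 1.916 m. Q_A = (1/0.013)·44.06·1.916^(2/3)·√0.0009699 = 162.8 m³/s.
Channel B: Flow area A = b·y = 6.1 × 2.74 = 16.71 m². Wetted perimeter P = b + 2y = 6.1 + 2×2.74 = 11.58 m. Hydraulic radius R = A/P = 16.71/11.58 = 1.443 m. Q_B = (1/0.013)·16.71·1.443^(2/3)·√0.0009699 = 51.14 m³/s.
The larger discharge is 162.8 m³/s and the smaller is 51.14 m³/s; the ratio is 3.18.

3.18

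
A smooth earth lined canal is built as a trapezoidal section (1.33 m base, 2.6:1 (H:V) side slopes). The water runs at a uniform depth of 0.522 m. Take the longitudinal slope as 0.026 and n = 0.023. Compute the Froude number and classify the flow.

With bottom width b = 1.33 m and side slope z = 2.6: A = (b + zy)y = (1.33 + 2.6×0.522)×0.522 = 1.403 m²; P = b + 2y√(1+z²) = 1.33 + 2×0.522×2.786 = 4.238 m.
Hydraulic radius R = A/P = 1.403/4.238 = 0.331 m.
V = (1/n) R^(2/3) √S = (1/0.023) × 0.331^(2/3) × √0.026 = 3.354 m/s. Hydraulic depth D_h = A/T = 1.403/4.044 = 0.3468 m.
Froude number Fr = V/√(g·D_h) = 3.354/√(9.81×0.3468) = 1.82, which is greater than 1, so the flow is supercritical.

supercritical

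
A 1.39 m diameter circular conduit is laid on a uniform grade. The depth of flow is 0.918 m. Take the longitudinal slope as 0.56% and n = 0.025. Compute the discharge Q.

For a circular section of diameter D = 1.39 m at depth y = 0.918 m, the central angle is θ = 2 arccos(1 − 2y/D) = 3.795 rad. Then A = (D²/8)(θ − sin θ) = 1.063 m² and P = Dθ/2 = 2.637 m.
Hydraulic radius R = A/P = 1.063/2.637 = 0.4032 m.
Manning's equation: Q = (1/n) A R^(2/3) S^(1/2) = (1/0.025) × 1.063 × 0.4032^(2/3) × 0.0056^(1/2) = 1.74 m³/s.

Q = 1.74 m³/s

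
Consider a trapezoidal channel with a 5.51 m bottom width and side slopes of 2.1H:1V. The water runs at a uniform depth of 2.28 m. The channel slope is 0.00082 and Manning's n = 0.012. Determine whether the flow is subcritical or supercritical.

With bottom width b = 5.51 m and side slope z = 2.1: A = (b + zy)y = (5.51 + 2.1×2.28)×2.28 = 23.48 m²; P = b + 2y√(1+z²) = 5.51 + 2×2.28×2.326 = 16.12 m.
Hydraulic radius R = A/P = 23.48/16.12 = 1.457 m.
V = (1/n) R^(2/3) √S = (1/0.012) × 1.457^(2/3) × √0.00082 = 3.067 m/s. Hydraulic depth D_h = A/T = 23.48/15.09 = 1.556 m.
Froude number Fr = V/√(g·D_h) = 3.067/√(9.81×1.556) = 0.785, which is less than 1, so the flow is subcritical.

subcritical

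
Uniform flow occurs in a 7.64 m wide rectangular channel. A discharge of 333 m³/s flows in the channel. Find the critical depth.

For a rectangular channel, critical depth y_c = (q²/g)^(1/3) where q = Q/b = 333/7.64 = 43.59 m²/s.
So y_c = (43.59²/9.81)^(1/3) = 5.79 m.

y_c = 5.79 m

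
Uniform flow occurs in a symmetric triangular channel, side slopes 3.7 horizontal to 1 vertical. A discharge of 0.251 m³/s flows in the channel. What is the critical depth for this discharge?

At critical depth, Q² T / (g A³) = 1, i.e. A³/T = Q²/g = 0.251²/9.81 = 0.006422.
Try y = 0.308 m: A³/T = 0.01897 — over.
Try y = 0.179 m: A³/T = 0.001258 — short.
Try y = 0.248 m: A³/T = 0.006421 — close enough.

y_c = 0.248 m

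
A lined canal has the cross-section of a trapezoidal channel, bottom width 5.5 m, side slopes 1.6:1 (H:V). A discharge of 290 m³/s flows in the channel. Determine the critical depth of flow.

At critical depth, Q² T / (g A³) = 1, i.e. A³/T = Q²/g = 290²/9.81 = 8573.
At y = 3.1 m: A³/T = 2211 — short.
At y = 5.47 m: A³/T = 20600 — over.
At y = 4.4 m: A³/T = 8579 — matches.

y_c = 4.4 m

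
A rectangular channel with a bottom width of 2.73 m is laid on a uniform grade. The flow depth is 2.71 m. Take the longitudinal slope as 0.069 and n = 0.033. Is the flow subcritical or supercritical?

Flow area A = b·y = 2.73 × 2.71 = 7.398 m². Wetted perimeter P = b + 2y = 2.73 + 2×2.71 = 8.15 m.
Hydraulic radius R = A/P = 7.398/8.15 = 0.9078 m.
V = (1/n) R^(2/3) √S = (1/0.033) × 0.9078^(2/3) × √0.069 = 7.463 m/s. Hydraulic depth D_h = A/T = 7.398/2.73 = 2.71 m.
Froude number Fr = V/√(g·D_h) = 7.463/√(9.81×2.71) = 1.45, which is greater than 1, so the flow is supercritical.

supercritical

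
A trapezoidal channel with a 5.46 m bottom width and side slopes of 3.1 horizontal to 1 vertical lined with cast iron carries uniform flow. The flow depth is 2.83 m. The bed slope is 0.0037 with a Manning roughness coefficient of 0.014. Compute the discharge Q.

Q = 248 m³/s

With bottom width b = 5.46 m and side slope z = 3.1: A = (b + zy)y = (5.46 + 3.1×2.83)×2.83 = 40.28 m²; P = b + 2y√(1+z²) = 5.46 + 2×2.83×3.257 = 23.9 m.
Hydraulic radius R = A/P = 40.28/23.9 = 1.686 m.
Manning's equation: Q = (1/n) A R^(2/3) S^(1/2) = (1/0.014) × 40.28 × 1.686^(2/3) × 0.0037^(1/2) = 248 m³/s.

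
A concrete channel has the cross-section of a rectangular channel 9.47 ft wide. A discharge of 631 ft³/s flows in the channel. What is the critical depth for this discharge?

For a rectangular channel, critical depth y_c = (q²/g)^(1/3) where q = Q/b = 631/9.47 = 66.63 ft²/s.
So y_c = (66.63²/32.2)^(1/3) = 5.17 ft.

y_c = 5.17 ft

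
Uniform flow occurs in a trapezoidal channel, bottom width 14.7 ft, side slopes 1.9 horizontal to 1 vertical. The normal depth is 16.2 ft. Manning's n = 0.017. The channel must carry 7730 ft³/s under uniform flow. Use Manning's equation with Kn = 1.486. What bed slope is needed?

With bottom width b = 14.7 ft and side slope z = 1.9: A = (b + zy)y = (14.7 + 1.9×16.2)×16.2 = 736.8 ft²; P = b + 2y√(1+z²) = 14.7 + 2×16.2×2.147 = 84.27 ft.
Hydraulic radius R = A/P = 736.8/84.27 = 8.743 ft.
From Manning's equation, S = [nQ / (1.486 A R^(2/3))]² = [0.017 × 7730 / (1.486 × 736.8 × 8.743^(2/3))]² = 0.0008.

S = 0.0008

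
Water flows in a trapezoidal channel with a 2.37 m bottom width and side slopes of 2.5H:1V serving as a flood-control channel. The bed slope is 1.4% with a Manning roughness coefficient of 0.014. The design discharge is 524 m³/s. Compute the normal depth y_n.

y_n = 3.59 m

Manning's equation rearranged: A R^(2/3) = nQ / (1·√S) = 0.014 × 524 / (√0.014) = 62.
Trying y = 2.95 m: A R^(2/3) = 38.91 — too small.
Trying y = 4.07 m: A R^(2/3) = 83.79 — too large.
Trying y = 3.59 m: A R^(2/3) = 61.97 — close enough.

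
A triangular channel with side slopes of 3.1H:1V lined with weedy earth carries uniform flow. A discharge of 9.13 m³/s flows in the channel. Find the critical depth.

At critical depth, Q² T / (g A³) = 1, i.e. A³/T = Q²/g = 9.13²/9.81 = 8.497.
Trying y = 1.27 m: A³/T = 15.87 — too large.
Trying y = 0.825 m: A³/T = 1.836 — too small.
Trying y = 1.12 m: A³/T = 8.468 — close enough.

y_c = 1.12 m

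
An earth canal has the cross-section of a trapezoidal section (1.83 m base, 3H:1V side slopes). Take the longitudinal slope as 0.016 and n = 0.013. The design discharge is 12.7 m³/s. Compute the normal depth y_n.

Manning's equation rearranged: A R^(2/3) = nQ / (1·√S) = 0.013 × 12.7 / (√0.016) = 1.305.
Trying y = 0.78 m: A R^(2/3) = 1.997 — over.
Trying y = 0.467 m: A R^(2/3) = 0.6992 — short.
Trying y = 0.636 m: A R^(2/3) = 1.304 — matches.

y_n = 0.636 m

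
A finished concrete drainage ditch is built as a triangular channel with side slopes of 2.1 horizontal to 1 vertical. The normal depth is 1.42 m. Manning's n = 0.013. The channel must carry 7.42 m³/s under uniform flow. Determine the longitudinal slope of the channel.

S = 0.000939

For a triangular section with side slope z = 2.1: A = zy² = 2.1×1.42² = 4.234 m²; P = 2y√(1+z²) = 2×1.42×2.326 = 6.606 m.
Hydraulic radius R = A/P = 4.234/6.606 = 0.641 m.
From Manning's equation, S = [nQ / (1 A R^(2/3))]² = [0.013 × 7.42 / (1 × 4.234 × 0.641^(2/3))]² = 0.000939.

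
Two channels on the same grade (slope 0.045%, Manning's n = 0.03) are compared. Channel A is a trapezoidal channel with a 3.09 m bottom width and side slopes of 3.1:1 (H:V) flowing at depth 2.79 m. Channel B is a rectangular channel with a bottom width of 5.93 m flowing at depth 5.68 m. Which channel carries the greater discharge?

Channel A: With bottom width b = 3.09 m and side slope z = 3.1: A = (b + zy)y = (3.09 + 3.1×2.79)×2.79 = 32.75 m²; P = b + 2y√(1+z²) = 3.09 + 2×2.79×3.257 = 21.27 m. Hydraulic radius R = A/P = 32.75/21.27 = 1.54 m. Q_A = (1/0.03)·32.75·1.54^(2/3)·√0.00045 = 30.89 m³/s.
Channel B: Flow area A = b·y = 5.93 × 5.68 = 33.68 m². Wetted perimeter P = b + 2y = 5.93 + 2×5.68 = 17.29 m. Hydraulic radius R = A/P = 33.68/17.29 = 1.948 m. Q_B = (1/0.03)·33.68·1.948^(2/3)·√0.00045 = 37.15 m³/s.
Q_A = 30.89 m³/s vs Q_B = 37.15 m³/s, so channel B carries more.

channel B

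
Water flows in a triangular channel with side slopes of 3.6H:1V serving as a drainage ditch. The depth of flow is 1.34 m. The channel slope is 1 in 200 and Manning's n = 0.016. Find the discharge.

Q = 21.3 m³/s

For a triangular section with side slope z = 3.6: A = zy² = 3.6×1.34² = 6.464 m²; P = 2y√(1+z²) = 2×1.34×3.736 = 10.01 m.
Hydraulic radius R = A/P = 6.464/10.01 = 0.6456 m.
Manning's equation: Q = (1/n) A R^(2/3) S^(1/2) = (1/0.016) × 6.464 × 0.6456^(2/3) × 0.005^(1/2) = 21.3 m³/s.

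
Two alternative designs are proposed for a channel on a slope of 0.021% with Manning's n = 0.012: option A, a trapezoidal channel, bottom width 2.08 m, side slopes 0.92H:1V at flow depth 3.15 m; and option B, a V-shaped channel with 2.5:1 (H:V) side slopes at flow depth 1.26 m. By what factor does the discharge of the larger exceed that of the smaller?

7.31

Channel A: With bottom width b = 2.08 m and side slope z = 0.92: A = (b + zy)y = (2.08 + 0.92×3.15)×3.15 = 15.68 m²; P = b + 2y√(1+z²) = 2.08 + 2×3.15×1.359 = 10.64 m. Hydraulic radius R = A/P = 15.68/10.64 = 1.474 m. Q_A = (1/0.012)·15.68·1.474^(2/3)·√0.00021 = 24.52 m³/s.
Channel B: For a triangular section with side slope z = 2.5: A = zy² = 2.5×1.26² = 3.969 m²; P = 2y√(1+z²) = 2×1.26×2.693 = 6.785 m. Hydraulic radius R = A/P = 3.969/6.785 = 0.5849 m. Q_B = (1/0.012)·3.969·0.5849^(2/3)·√0.00021 = 3.352 m³/s.
The larger discharge is 24.52 m³/s and the smaller is 3.352 m³/s; the ratio is 7.31.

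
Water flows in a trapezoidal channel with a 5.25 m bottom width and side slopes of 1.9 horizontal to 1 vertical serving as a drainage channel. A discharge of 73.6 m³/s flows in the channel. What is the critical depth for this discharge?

At critical depth, Q² T / (g A³) = 1, i.e. A³/T = Q²/g = 73.6²/9.81 = 552.2.
Try y = 1.57 m: A³/T = 192.5 — short.
Try y = 2.4 m: A³/T = 908.2 — over.
Try y = 2.1 m: A³/T = 552.2 — matches.

y_c = 2.1 m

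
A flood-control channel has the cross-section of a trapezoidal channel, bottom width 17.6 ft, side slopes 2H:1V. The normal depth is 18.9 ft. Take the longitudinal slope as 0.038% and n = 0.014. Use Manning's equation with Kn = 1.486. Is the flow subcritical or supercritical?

With bottom width b = 17.6 ft and side slope z = 2: A = (b + zy)y = (17.6 + 2×18.9)×18.9 = 1047 ft²; P = b + 2y√(1+z²) = 17.6 + 2×18.9×2.236 = 102.1 ft.
Hydraulic radius R = A/P = 1047/102.1 = 10.25 ft.
V = (1.486/n) R^(2/3) √S = (1.486/0.014) × 10.25^(2/3) × √0.00038 = 9.765 ft/s. Hydraulic depth D_h = A/T = 1047/93.2 = 11.23 ft.
Froude number Fr = V/√(g·D_h) = 9.765/√(32.2×11.23) = 0.513, which is less than 1, so the flow is subcritical.

subcritical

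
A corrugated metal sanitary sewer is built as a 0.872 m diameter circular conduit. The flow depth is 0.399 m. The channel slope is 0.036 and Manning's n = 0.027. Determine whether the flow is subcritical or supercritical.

supercritical

For a circular section of diameter D = 0.872 m at depth y = 0.399 m, the central angle is θ = 2 arccos(1 − 2y/D) = 2.972 rad. Then A = (D²/8)(θ − sin θ) = 0.2664 m² and P = Dθ/2 = 1.296 m.
Hydraulic radius R = A/P = 0.2664/1.296 = 0.2056 m.
V = (1/n) R^(2/3) √S = (1/0.027) × 0.2056^(2/3) × √0.036 = 2.448 m/s. Hydraulic depth D_h = A/T = 0.2664/0.8689 = 0.3066 m.
Froude number Fr = V/√(g·D_h) = 2.448/√(9.81×0.3066) = 1.41, which is greater than 1, so the flow is supercritical.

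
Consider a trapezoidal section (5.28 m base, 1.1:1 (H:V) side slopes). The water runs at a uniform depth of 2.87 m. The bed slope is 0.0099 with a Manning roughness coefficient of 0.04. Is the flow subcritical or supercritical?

subcritical

With bottom width b = 5.28 m and side slope z = 1.1: A = (b + zy)y = (5.28 + 1.1×2.87)×2.87 = 24.21 m²; P = b + 2y√(1+z²) = 5.28 + 2×2.87×1.487 = 13.81 m.
Hydraulic radius R = A/P = 24.21/13.81 = 1.753 m.
V = (1/n) R^(2/3) √S = (1/0.04) × 1.753^(2/3) × √0.0099 = 3.616 m/s. Hydraulic depth D_h = A/T = 24.21/11.59 = 2.089 m.
Froude number Fr = V/√(g·D_h) = 3.616/√(9.81×2.089) = 0.799, which is less than 1, so the flow is subcritical.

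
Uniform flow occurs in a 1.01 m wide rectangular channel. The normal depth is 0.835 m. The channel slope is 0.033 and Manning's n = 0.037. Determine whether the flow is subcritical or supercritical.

Flow area A = b·y = 1.01 × 0.835 = 0.8433 m². Wetted perimeter P = b + 2y = 1.01 + 2×0.835 = 2.68 m.
Hydraulic radius R = A/P = 0.8433/2.68 = 0.3147 m.
V = (1/n) R^(2/3) √S = (1/0.037) × 0.3147^(2/3) × √0.033 = 2.271 m/s. Hydraulic depth D_h = A/T = 0.8433/1.01 = 0.835 m.
Froude number Fr = V/√(g·D_h) = 2.271/√(9.81×0.835) = 0.794, which is less than 1, so the flow is subcritical.

subcritical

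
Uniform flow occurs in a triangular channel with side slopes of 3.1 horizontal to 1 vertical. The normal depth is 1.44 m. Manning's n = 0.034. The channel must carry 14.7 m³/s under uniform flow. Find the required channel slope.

For a triangular section with side slope z = 3.1: A = zy² = 3.1×1.44² = 6.428 m²; P = 2y√(1+z²) = 2×1.44×3.257 = 9.381 m.
Hydraulic radius R = A/P = 6.428/9.381 = 0.6852 m.
From Manning's equation, S = [nQ / (1 A R^(2/3))]² = [0.034 × 14.7 / (1 × 6.428 × 0.6852^(2/3))]² = 0.01.

S = 0.01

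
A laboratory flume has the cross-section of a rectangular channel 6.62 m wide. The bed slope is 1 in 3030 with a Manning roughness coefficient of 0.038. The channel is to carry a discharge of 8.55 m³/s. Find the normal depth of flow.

y_n = 2.23 m

Manning's equation rearranged: A R^(2/3) = nQ / (1·√S) = 0.038 × 8.55 / (√0.00033) = 17.88.
Trying y = 2.7 m: A R^(2/3) = 23.29 — high.
Trying y = 1.76 m: A R^(2/3) = 12.78 — low.
Trying y = 2.23 m: A R^(2/3) = 17.87 — matches.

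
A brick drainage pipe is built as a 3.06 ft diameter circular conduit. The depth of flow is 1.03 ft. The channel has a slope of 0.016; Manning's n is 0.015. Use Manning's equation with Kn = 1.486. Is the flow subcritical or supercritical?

supercritical

For a circular section of diameter D = 3.06 ft at depth y = 1.03 ft, the central angle is θ = 2 arccos(1 − 2y/D) = 2.476 rad. Then A = (D²/8)(θ − sin θ) = 2.175 ft² and P = Dθ/2 = 3.788 ft.
Hydraulic radius R = A/P = 2.175/3.788 = 0.5741 ft.
V = (1.486/n) R^(2/3) √S = (1.486/0.015) × 0.5741^(2/3) × √0.016 = 8.656 ft/s. Hydraulic depth D_h = A/T = 2.175/2.892 = 0.752 ft.
Froude number Fr = V/√(g·D_h) = 8.656/√(32.2×0.752) = 1.76, which is greater than 1, so the flow is supercritical.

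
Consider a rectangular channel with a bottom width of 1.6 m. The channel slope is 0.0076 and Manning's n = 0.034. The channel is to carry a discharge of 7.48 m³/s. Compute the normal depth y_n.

y_n = 2.54 m

Manning's equation rearranged: A R^(2/3) = nQ / (1·√S) = 0.034 × 7.48 / (√0.0076) = 2.917.
At y = 2.09 m: A R^(2/3) = 2.322 — short.
At y = 2.54 m: A R^(2/3) = 2.918 — close enough.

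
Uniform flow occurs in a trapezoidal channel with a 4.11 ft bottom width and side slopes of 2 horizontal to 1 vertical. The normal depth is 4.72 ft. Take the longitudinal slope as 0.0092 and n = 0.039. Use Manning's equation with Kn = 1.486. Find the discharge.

Q = 435 ft³/s

With bottom width b = 4.11 ft and side slope z = 2: A = (b + zy)y = (4.11 + 2×4.72)×4.72 = 63.96 ft²; P = b + 2y√(1+z²) = 4.11 + 2×4.72×2.236 = 25.22 ft.
Hydraulic radius R = A/P = 63.96/25.22 = 2.536 ft.
Manning's equation: Q = (1.486/n) A R^(2/3) S^(1/2) = (1.486/0.039) × 63.96 × 2.536^(2/3) × 0.0092^(1/2) = 435 ft³/s.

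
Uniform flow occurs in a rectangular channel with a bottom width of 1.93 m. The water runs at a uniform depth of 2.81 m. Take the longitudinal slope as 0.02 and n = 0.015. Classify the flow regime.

Flow area A = b·y = 1.93 × 2.81 = 5.423 m². Wetted perimeter P = b + 2y = 1.93 + 2×2.81 = 7.55 m.
Hydraulic radius R = A/P = 5.423/7.55 = 0.7183 m.
V = (1/n) R^(2/3) √S = (1/0.015) × 0.7183^(2/3) × √0.02 = 7.562 m/s. Hydraulic depth D_h = A/T = 5.423/1.93 = 2.81 m.
Froude number Fr = V/√(g·D_h) = 7.562/√(9.81×2.81) = 1.44, which is greater than 1, so the flow is supercritical.

supercritical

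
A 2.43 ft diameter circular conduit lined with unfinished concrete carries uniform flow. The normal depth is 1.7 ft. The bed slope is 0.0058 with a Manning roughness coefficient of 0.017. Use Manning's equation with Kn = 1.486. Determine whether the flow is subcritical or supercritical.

For a circular section of diameter D = 2.43 ft at depth y = 1.7 ft, the central angle is θ = 2 arccos(1 − 2y/D) = 3.963 rad. Then A = (D²/8)(θ − sin θ) = 3.465 ft² and P = Dθ/2 = 4.815 ft.
Hydraulic radius R = A/P = 3.465/4.815 = 0.7197 ft.
V = (1.486/n) R^(2/3) √S = (1.486/0.017) × 0.7197^(2/3) × √0.0058 = 5.346 ft/s. Hydraulic depth D_h = A/T = 3.465/2.228 = 1.555 ft.
Froude number Fr = V/√(g·D_h) = 5.346/√(32.2×1.555) = 0.755, which is less than 1, so the flow is subcritical.

subcritical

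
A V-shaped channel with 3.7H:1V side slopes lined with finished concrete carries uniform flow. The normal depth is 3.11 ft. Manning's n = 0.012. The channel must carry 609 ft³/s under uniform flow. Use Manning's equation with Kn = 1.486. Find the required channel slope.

For a triangular section with side slope z = 3.7: A = zy² = 3.7×3.11² = 35.79 ft²; P = 2y√(1+z²) = 2×3.11×3.833 = 23.84 ft.
Hydraulic radius R = A/P = 35.79/23.84 = 1.501 ft.
From Manning's equation, S = [nQ / (1.486 A R^(2/3))]² = [0.012 × 609 / (1.486 × 35.79 × 1.501^(2/3))]² = 0.011.

S = 0.011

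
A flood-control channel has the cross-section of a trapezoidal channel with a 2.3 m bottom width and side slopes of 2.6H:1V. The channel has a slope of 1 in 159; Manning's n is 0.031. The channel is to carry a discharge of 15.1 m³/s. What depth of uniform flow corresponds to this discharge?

Manning's equation rearranged: A R^(2/3) = nQ / (1·√S) = 0.031 × 15.1 / (√0.006289) = 5.903.
Try y = 1.59 m: A R^(2/3) = 9.654 — too large.
Try y = 0.901 m: A R^(2/3) = 2.881 — too small.
Try y = 1.27 m: A R^(2/3) = 5.919 — ≈ 5.903.

y_n = 1.27 m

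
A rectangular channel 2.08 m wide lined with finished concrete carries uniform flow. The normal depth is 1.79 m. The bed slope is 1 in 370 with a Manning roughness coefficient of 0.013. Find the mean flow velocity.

V = 3.02 m/s

Flow area A = b·y = 2.08 × 1.79 = 3.723 m². Wetted perimeter P = b + 2y = 2.08 + 2×1.79 = 5.66 m.
Hydraulic radius R = A/P = 3.723/5.66 = 0.6578 m.
From Manning's equation, V = (1/n) R^(2/3) S^(1/2) = (1/0.013) × 0.6578^(2/3) × 0.002703^(1/2) = 3.02 m/s.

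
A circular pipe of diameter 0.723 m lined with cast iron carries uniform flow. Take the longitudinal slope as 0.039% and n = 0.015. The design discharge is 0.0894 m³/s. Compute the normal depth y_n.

y_n = 0.369 m

Manning's equation rearranged: A R^(2/3) = nQ / (1·√S) = 0.015 × 0.0894 / (√0.00039) = 0.0679.
At y = 0.287 m: A R^(2/3) = 0.04361 — low.
At y = 0.369 m: A R^(2/3) = 0.06794 — close enough.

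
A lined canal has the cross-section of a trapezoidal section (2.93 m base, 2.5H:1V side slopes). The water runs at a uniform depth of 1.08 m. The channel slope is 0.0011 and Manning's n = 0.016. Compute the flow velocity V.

V = 1.63 m/s

With bottom width b = 2.93 m and side slope z = 2.5: A = (b + zy)y = (2.93 + 2.5×1.08)×1.08 = 6.08 m²; P = b + 2y√(1+z²) = 2.93 + 2×1.08×2.693 = 8.746 m.
Hydraulic radius R = A/P = 6.08/8.746 = 0.6952 m.
From Manning's equation, V = (1/n) R^(2/3) S^(1/2) = (1/0.016) × 0.6952^(2/3) × 0.0011^(1/2) = 1.63 m/s.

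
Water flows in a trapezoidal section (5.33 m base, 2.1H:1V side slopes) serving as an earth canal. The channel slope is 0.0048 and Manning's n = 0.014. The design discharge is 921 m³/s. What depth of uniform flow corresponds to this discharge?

y_n = 5.41 m

Manning's equation rearranged: A R^(2/3) = nQ / (1·√S) = 0.014 × 921 / (√0.0048) = 186.1.
Trying y = 5.96 m: A R^(2/3) = 231.8 — high.
Trying y = 3.82 m: A R^(2/3) = 86.48 — low.
Trying y = 5.41 m: A R^(2/3) = 186.2 — matches.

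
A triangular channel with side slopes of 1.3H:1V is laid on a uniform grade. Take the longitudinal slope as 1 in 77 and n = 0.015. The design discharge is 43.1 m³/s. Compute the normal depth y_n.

y_n = 2.19 m

Manning's equation rearranged: A R^(2/3) = nQ / (1·√S) = 0.015 × 43.1 / (√0.01299) = 5.673.
Trying y = 2.76 m: A R^(2/3) = 10.51 — high.
Trying y = 1.52 m: A R^(2/3) = 2.142 — low.
Trying y = 2.19 m: A R^(2/3) = 5.673 — close enough.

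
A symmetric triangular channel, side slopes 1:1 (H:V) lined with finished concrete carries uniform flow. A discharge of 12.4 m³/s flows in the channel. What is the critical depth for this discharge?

y_c = 1.99 m

At critical depth, Q² T / (g A³) = 1, i.e. A³/T = Q²/g = 12.4²/9.81 = 15.67.
Try y = 1.79 m: A³/T = 9.188 — too small.
Try y = 2.2 m: A³/T = 25.77 — too large.
Try y = 1.99 m: A³/T = 15.6 — ≈ 15.67.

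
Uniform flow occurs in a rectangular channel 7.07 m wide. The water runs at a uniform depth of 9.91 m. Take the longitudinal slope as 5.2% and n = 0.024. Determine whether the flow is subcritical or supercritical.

Flow area A = b·y = 7.07 × 9.91 = 70.06 m². Wetted perimeter P = b + 2y = 7.07 + 2×9.91 = 26.89 m.
Hydraulic radius R = A/P = 70.06/26.89 = 2.606 m.
V = (1/n) R^(2/3) √S = (1/0.024) × 2.606^(2/3) × √0.052 = 17.99 m/s. Hydraulic depth D_h = A/T = 70.06/7.07 = 9.91 m.
Froude number Fr = V/√(g·D_h) = 17.99/√(9.81×9.91) = 1.82, which is greater than 1, so the flow is supercritical.

supercritical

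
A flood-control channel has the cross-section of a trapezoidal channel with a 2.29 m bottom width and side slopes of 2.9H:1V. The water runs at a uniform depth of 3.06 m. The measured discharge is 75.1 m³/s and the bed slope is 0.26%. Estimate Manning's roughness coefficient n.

With bottom width b = 2.29 m and side slope z = 2.9: A = (b + zy)y = (2.29 + 2.9×3.06)×3.06 = 34.16 m²; P = b + 2y√(1+z²) = 2.29 + 2×3.06×3.068 = 21.06 m.
Hydraulic radius R = A/P = 34.16/21.06 = 1.622 m.
Rearranging Manning's equation: n = (1/Q) A R^(2/3) S^(1/2) = (1/75.1) × 34.16 × 1.622^(2/3) × √0.0026 = 0.032.

n = 0.032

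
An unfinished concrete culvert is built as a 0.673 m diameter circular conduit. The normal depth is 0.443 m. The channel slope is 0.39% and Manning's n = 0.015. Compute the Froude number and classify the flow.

For a circular section of diameter D = 0.673 m at depth y = 0.443 m, the central angle is θ = 2 arccos(1 − 2y/D) = 3.786 rad. Then A = (D²/8)(θ − sin θ) = 0.2483 m² and P = Dθ/2 = 1.274 m.
Hydraulic radius R = A/P = 0.2483/1.274 = 0.1949 m.
V = (1/n) R^(2/3) √S = (1/0.015) × 0.1949^(2/3) × √0.0039 = 1.4 m/s. Hydraulic depth D_h = A/T = 0.2483/0.6384 = 0.389 m.
Froude number Fr = V/√(g·D_h) = 1.4/√(9.81×0.389) = 0.717, which is less than 1, so the flow is subcritical.

subcritical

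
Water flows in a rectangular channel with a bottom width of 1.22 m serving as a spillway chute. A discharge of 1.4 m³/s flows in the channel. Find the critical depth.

y_c = 0.512 m

For a rectangular channel, critical depth y_c = (q²/g)^(1/3) where q = Q/b = 1.4/1.22 = 1.148 m²/s.
So y_c = (1.148²/9.81)^(1/3) = 0.512 m.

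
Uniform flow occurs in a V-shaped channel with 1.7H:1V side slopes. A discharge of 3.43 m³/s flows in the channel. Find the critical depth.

y_c = 0.963 m

At critical depth, Q² T / (g A³) = 1, i.e. A³/T = Q²/g = 3.43²/9.81 = 1.199.
At y = 1.09 m: A³/T = 2.223 — too large.
At y = 0.744 m: A³/T = 0.3294 — too small.
At y = 0.963 m: A³/T = 1.197 — ≈ 1.199.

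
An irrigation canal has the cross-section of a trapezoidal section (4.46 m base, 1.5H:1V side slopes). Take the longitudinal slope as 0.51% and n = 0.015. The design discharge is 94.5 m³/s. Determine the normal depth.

y_n = 2.13 m

Manning's equation rearranged: A R^(2/3) = nQ / (1·√S) = 0.015 × 94.5 / (√0.0051) = 19.85.
Try y = 1.77 m: A R^(2/3) = 13.92 — low.
Try y = 2.49 m: A R^(2/3) = 26.96 — high.
Try y = 2.13 m: A R^(2/3) = 19.85 — ≈ 19.85.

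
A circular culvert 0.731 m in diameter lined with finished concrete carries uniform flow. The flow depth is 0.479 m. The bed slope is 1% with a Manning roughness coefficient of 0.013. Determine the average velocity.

V = 2.73 m/s

For a circular section of diameter D = 0.731 m at depth y = 0.479 m, the central angle is θ = 2 arccos(1 − 2y/D) = 3.773 rad. Then A = (D²/8)(θ − sin θ) = 0.2915 m² and P = Dθ/2 = 1.379 m.
Hydraulic radius R = A/P = 0.2915/1.379 = 0.2113 m.
From Manning's equation, V = (1/n) R^(2/3) S^(1/2) = (1/0.013) × 0.2113^(2/3) × 0.01^(1/2) = 2.73 m/s.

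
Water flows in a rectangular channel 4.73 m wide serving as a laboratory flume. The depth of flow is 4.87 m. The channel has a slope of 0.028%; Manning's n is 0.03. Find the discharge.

Q = 17.5 m³/s

Flow area A = b·y = 4.73 × 4.87 = 23.04 m². Wetted perimeter P = b + 2y = 4.73 + 2×4.87 = 14.47 m.
Hydraulic radius R = A/P = 23.04/14.47 = 1.592 m.
Manning's equation: Q = (1/n) A R^(2/3) S^(1/2) = (1/0.03) × 23.04 × 1.592^(2/3) × 0.00028^(1/2) = 17.5 m³/s.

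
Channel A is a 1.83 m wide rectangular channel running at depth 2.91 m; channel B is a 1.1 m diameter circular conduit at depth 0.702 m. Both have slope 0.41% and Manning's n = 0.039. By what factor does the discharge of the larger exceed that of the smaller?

14.1

Channel A: Flow area A = b·y = 1.83 × 2.91 = 5.325 m². Wetted perimeter P = b + 2y = 1.83 + 2×2.91 = 7.65 m. Hydraulic radius R = A/P = 5.325/7.65 = 0.6961 m. Q_A = (1/0.039)·5.325·0.6961^(2/3)·√0.0041 = 6.867 m³/s.
Channel B: For a circular section of diameter D = 1.1 m at depth y = 0.702 m, the central angle is θ = 2 arccos(1 − 2y/D) = 3.702 rad. Then A = (D²/8)(θ − sin θ) = 0.6402 m² and P = Dθ/2 = 2.036 m. Hydraulic radius R = A/P = 0.6402/2.036 = 0.3145 m. Q_B = (1/0.039)·0.6402·0.3145^(2/3)·√0.0041 = 0.4861 m³/s.
The larger discharge is 6.867 m³/s and the smaller is 0.4861 m³/s; the ratio is 14.1.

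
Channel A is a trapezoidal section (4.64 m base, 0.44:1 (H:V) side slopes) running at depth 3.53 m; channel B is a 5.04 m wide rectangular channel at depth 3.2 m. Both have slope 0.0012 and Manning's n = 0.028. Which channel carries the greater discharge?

channel A

Channel A: With bottom width b = 4.64 m and side slope z = 0.44: A = (b + zy)y = (4.64 + 0.44×3.53)×3.53 = 21.86 m²; P = b + 2y√(1+z²) = 4.64 + 2×3.53×1.093 = 12.35 m. Hydraulic radius R = A/P = 21.86/12.35 = 1.77 m. Q_A = (1/0.028)·21.86·1.77^(2/3)·√0.0012 = 39.57 m³/s.
Channel B: Flow area A = b·y = 5.04 × 3.2 = 16.13 m². Wetted perimeter P = b + 2y = 5.04 + 2×3.2 = 11.44 m. Hydraulic radius R = A/P = 16.13/11.44 = 1.41 m. Q_B = (1/0.028)·16.13·1.41^(2/3)·√0.0012 = 25.09 m³/s.
Q_A = 39.57 m³/s vs Q_B = 25.09 m³/s, so channel A carries more.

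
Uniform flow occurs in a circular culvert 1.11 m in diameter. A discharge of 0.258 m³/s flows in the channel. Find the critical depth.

y_c = 0.275 m

At critical depth, Q² T / (g A³) = 1, i.e. A³/T = Q²/g = 0.258²/9.81 = 0.006785.
Trying y = 0.199 m: A³/T = 0.001918 — low.
Trying y = 0.327 m: A³/T = 0.01333 — high.
Trying y = 0.275 m: A³/T = 0.0068 — ≈ 0.006785.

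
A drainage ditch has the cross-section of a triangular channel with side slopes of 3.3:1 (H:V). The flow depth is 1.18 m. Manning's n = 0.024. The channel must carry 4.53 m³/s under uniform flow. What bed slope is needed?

For a triangular section with side slope z = 3.3: A = zy² = 3.3×1.18² = 4.595 m²; P = 2y√(1+z²) = 2×1.18×3.448 = 8.138 m.
Hydraulic radius R = A/P = 4.595/8.138 = 0.5646 m.
From Manning's equation, S = [nQ / (1 A R^(2/3))]² = [0.024 × 4.53 / (1 × 4.595 × 0.5646^(2/3))]² = 0.0012.

S = 0.0012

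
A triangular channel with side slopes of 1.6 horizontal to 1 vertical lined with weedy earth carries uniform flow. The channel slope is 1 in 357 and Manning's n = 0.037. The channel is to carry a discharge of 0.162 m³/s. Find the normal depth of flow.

y_n = 0.459 m

Manning's equation rearranged: A R^(2/3) = nQ / (1·√S) = 0.037 × 0.162 / (√0.002801) = 0.1133.
Try y = 0.571 m: A R^(2/3) = 0.2026 — high.
Try y = 0.352 m: A R^(2/3) = 0.05578 — low.
Try y = 0.459 m: A R^(2/3) = 0.1132 — ≈ 0.1133.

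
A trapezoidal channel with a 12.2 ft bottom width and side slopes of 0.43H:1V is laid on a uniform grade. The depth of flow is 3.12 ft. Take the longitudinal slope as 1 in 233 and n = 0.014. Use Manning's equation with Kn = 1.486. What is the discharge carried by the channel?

With bottom width b = 12.2 ft and side slope z = 0.43: A = (b + zy)y = (12.2 + 0.43×3.12)×3.12 = 42.25 ft²; P = b + 2y√(1+z²) = 12.2 + 2×3.12×1.089 = 18.99 ft.
Hydraulic radius R = A/P = 42.25/18.99 = 2.225 ft.
Manning's equation: Q = (1.486/n) A R^(2/3) S^(1/2) = (1.486/0.014) × 42.25 × 2.225^(2/3) × 0.004292^(1/2) = 501 ft³/s.

Q = 501 ft³/s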